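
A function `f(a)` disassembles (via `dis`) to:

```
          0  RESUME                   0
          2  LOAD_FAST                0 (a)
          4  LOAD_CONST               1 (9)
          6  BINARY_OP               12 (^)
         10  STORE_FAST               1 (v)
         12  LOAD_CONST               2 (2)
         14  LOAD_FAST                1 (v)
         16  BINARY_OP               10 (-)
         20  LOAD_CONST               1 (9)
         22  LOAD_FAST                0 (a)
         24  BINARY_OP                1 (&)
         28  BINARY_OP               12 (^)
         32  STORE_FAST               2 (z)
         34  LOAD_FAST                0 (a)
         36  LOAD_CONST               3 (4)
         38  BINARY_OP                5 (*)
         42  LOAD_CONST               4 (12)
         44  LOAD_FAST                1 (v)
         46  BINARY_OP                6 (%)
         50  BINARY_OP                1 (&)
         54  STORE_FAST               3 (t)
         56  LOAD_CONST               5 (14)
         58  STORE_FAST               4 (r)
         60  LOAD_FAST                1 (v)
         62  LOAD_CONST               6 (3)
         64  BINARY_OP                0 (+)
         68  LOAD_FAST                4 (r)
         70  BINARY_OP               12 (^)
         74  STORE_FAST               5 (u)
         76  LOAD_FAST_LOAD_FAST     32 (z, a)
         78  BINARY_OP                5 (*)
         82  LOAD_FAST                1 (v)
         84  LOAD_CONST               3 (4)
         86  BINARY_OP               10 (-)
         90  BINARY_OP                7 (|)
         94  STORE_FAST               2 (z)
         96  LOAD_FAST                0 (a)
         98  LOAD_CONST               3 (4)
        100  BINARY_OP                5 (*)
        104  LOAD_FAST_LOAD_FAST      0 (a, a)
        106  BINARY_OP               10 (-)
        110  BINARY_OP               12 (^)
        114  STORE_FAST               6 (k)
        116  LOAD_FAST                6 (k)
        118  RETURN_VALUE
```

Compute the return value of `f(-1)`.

LOAD_FAST a → push -1. Stack: [-1]
LOAD_CONST → push 9. Stack: [-1, 9]
BINARY_OP ^ → -1 ^ 9 = -10. Stack: [-10]
STORE_FAST v → v=-10. Stack: []
LOAD_CONST → push 2. Stack: [2]
LOAD_FAST v → push -10. Stack: [2, -10]
BINARY_OP - → 2 - -10 = 12. Stack: [12]
LOAD_CONST → push 9. Stack: [12, 9]
LOAD_FAST a → push -1. Stack: [12, 9, -1]
BINARY_OP & → 9 & -1 = 9. Stack: [12, 9]
BINARY_OP ^ → 12 ^ 9 = 5. Stack: [5]
STORE_FAST z → z=5. Stack: []
LOAD_FAST a → push -1. Stack: [-1]
LOAD_CONST → push 4. Stack: [-1, 4]
BINARY_OP * → -1 * 4 = -4. Stack: [-4]
LOAD_CONST → push 12. Stack: [-4, 12]
LOAD_FAST v → push -10. Stack: [-4, 12, -10]
BINARY_OP % → 12 % -10 = -8. Stack: [-4, -8]
BINARY_OP & → -4 & -8 = -8. Stack: [-8]
STORE_FAST t → t=-8. Stack: []
LOAD_CONST → push 14. Stack: [14]
STORE_FAST r → r=14. Stack: []
LOAD_FAST v → push -10. Stack: [-10]
LOAD_CONST → push 3. Stack: [-10, 3]
BINARY_OP + → -10 + 3 = -7. Stack: [-7]
LOAD_FAST r → push 14. Stack: [-7, 14]
BINARY_OP ^ → -7 ^ 14 = -9. Stack: [-9]
STORE_FAST u → u=-9. Stack: []
LOAD_FAST_LOAD_FAST z,a → push 5,-1. Stack: [5, -1]
BINARY_OP * → 5 * -1 = -5. Stack: [-5]
LOAD_FAST v → push -10. Stack: [-5, -10]
LOAD_CONST → push 4. Stack: [-5, -10, 4]
BINARY_OP - → -10 - 4 = -14. Stack: [-5, -14]
BINARY_OP | → -5 | -14 = -5. Stack: [-5]
STORE_FAST z → z=-5. Stack: []
LOAD_FAST a → push -1. Stack: [-1]
LOAD_CONST → push 4. Stack: [-1, 4]
BINARY_OP * → -1 * 4 = -4. Stack: [-4]
LOAD_FAST_LOAD_FAST a,a → push -1,-1. Stack: [-4, -1, -1]
BINARY_OP - → -1 - -1 = 0. Stack: [-4, 0]
BINARY_OP ^ → -4 ^ 0 = -4. Stack: [-4]
STORE_FAST k → k=-4. Stack: []
LOAD_FAST k → push -4. Stack: [-4]
RETURN_VALUE → return -4.

-4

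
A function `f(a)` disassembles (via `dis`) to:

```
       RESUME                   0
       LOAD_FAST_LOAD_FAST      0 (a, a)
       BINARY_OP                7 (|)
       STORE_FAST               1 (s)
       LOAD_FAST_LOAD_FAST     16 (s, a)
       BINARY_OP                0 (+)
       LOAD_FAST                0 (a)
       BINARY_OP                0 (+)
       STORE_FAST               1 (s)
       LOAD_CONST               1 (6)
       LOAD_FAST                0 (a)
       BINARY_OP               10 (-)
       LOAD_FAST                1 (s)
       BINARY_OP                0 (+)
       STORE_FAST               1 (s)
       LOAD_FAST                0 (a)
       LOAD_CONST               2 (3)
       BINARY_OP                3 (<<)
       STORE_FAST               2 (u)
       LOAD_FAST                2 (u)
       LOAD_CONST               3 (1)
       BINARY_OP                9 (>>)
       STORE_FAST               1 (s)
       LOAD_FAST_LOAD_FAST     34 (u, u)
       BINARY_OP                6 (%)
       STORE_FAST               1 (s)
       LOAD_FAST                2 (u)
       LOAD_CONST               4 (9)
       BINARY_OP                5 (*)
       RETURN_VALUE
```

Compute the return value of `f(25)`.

1800

LOAD_FAST_LOAD_FAST a,a → push 25,25. Stack: [25, 25]
BINARY_OP | → 25 | 25 = 25. Stack: [25]
STORE_FAST s → s=25. Stack: []
LOAD_FAST_LOAD_FAST s,a → push 25,25. Stack: [25, 25]
BINARY_OP + → 25 + 25 = 50. Stack: [50]
LOAD_FAST a → push 25. Stack: [50, 25]
BINARY_OP + → 50 + 25 = 75. Stack: [75]
STORE_FAST s → s=75. Stack: []
LOAD_CONST → push 6. Stack: [6]
LOAD_FAST a → push 25. Stack: [6, 25]
BINARY_OP - → 6 - 25 = -19. Stack: [-19]
LOAD_FAST s → push 75. Stack: [-19, 75]
BINARY_OP + → -19 + 75 = 56. Stack: [56]
STORE_FAST s → s=56. Stack: []
LOAD_FAST a → push 25. Stack: [25]
LOAD_CONST → push 3. Stack: [25, 3]
BINARY_OP << → 25 << 3 = 200. Stack: [200]
STORE_FAST u → u=200. Stack: []
LOAD_FAST u → push 200. Stack: [200]
LOAD_CONST → push 1. Stack: [200, 1]
BINARY_OP >> → 200 >> 1 = 100. Stack: [100]
STORE_FAST s → s=100. Stack: []
LOAD_FAST_LOAD_FAST u,u → push 200,200. Stack: [200, 200]
BINARY_OP % → 200 % 200 = 0. Stack: [0]
STORE_FAST s → s=0. Stack: []
LOAD_FAST u → push 200. Stack: [200]
LOAD_CONST → push 9. Stack: [200, 9]
BINARY_OP * → 200 * 9 = 1800. Stack: [1800]
RETURN_VALUE → return 1800.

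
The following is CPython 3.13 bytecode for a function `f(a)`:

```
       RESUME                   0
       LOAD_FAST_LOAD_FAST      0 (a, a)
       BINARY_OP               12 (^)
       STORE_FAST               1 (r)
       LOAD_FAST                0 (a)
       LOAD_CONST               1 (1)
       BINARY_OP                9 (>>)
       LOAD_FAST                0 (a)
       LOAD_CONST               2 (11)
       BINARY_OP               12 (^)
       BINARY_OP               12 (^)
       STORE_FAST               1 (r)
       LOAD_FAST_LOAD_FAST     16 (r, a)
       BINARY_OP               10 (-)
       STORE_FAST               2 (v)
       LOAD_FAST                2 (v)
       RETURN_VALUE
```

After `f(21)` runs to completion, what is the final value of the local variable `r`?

LOAD_FAST_LOAD_FAST a,a → push 21,21. Stack: [21, 21]
BINARY_OP ^ → 21 ^ 21 = 0. Stack: [0]
STORE_FAST r → r=0. Stack: []
LOAD_FAST a → push 21. Stack: [21]
LOAD_CONST → push 1. Stack: [21, 1]
BINARY_OP >> → 21 >> 1 = 10. Stack: [10]
LOAD_FAST a → push 21. Stack: [10, 21]
LOAD_CONST → push 11. Stack: [10, 21, 11]
BINARY_OP ^ → 21 ^ 11 = 30. Stack: [10, 30]
BINARY_OP ^ → 10 ^ 30 = 20. Stack: [20]
STORE_FAST r → r=20. Stack: []
LOAD_FAST_LOAD_FAST r,a → push 20,21. Stack: [20, 21]
BINARY_OP - → 20 - 21 = -1. Stack: [-1]
STORE_FAST v → v=-1. Stack: []
LOAD_FAST v → push -1. Stack: [-1]
RETURN_VALUE → return -1.

20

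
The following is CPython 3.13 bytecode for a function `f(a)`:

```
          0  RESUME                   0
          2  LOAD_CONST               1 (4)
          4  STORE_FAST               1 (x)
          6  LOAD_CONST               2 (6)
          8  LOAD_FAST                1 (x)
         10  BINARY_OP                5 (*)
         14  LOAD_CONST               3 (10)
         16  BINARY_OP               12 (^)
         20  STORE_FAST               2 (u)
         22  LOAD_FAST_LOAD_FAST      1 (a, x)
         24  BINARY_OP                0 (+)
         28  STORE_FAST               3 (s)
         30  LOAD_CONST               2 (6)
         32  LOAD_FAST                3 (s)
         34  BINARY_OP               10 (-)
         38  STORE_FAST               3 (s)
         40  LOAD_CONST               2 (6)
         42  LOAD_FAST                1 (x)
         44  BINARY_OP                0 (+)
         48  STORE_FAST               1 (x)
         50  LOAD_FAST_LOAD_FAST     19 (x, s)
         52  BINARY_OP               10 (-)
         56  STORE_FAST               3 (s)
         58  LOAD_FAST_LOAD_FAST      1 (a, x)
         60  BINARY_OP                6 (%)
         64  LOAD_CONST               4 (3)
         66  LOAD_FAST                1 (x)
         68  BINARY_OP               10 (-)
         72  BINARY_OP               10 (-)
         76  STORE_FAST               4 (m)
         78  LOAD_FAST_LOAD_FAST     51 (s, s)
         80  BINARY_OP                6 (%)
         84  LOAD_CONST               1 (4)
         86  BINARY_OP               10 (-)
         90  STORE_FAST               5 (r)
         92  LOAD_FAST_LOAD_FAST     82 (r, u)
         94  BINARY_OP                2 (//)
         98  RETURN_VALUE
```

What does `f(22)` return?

-1

LOAD_CONST → push 4. Stack: [4]
STORE_FAST x → x=4. Stack: []
LOAD_CONST → push 6. Stack: [6]
LOAD_FAST x → push 4. Stack: [6, 4]
BINARY_OP * → 6 * 4 = 24. Stack: [24]
LOAD_CONST → push 10. Stack: [24, 10]
BINARY_OP ^ → 24 ^ 10 = 18. Stack: [18]
STORE_FAST u → u=18. Stack: []
LOAD_FAST_LOAD_FAST a,x → push 22,4. Stack: [22, 4]
BINARY_OP + → 22 + 4 = 26. Stack: [26]
STORE_FAST s → s=26. Stack: []
LOAD_CONST → push 6. Stack: [6]
LOAD_FAST s → push 26. Stack: [6, 26]
BINARY_OP - → 6 - 26 = -20. Stack: [-20]
STORE_FAST s → s=-20. Stack: []
LOAD_CONST → push 6. Stack: [6]
LOAD_FAST x → push 4. Stack: [6, 4]
BINARY_OP + → 6 + 4 = 10. Stack: [10]
STORE_FAST x → x=10. Stack: []
LOAD_FAST_LOAD_FAST x,s → push 10,-20. Stack: [10, -20]
BINARY_OP - → 10 - -20 = 30. Stack: [30]
STORE_FAST s → s=30. Stack: []
LOAD_FAST_LOAD_FAST a,x → push 22,10. Stack: [22, 10]
BINARY_OP % → 22 % 10 = 2. Stack: [2]
LOAD_CONST → push 3. Stack: [2, 3]
LOAD_FAST x → push 10. Stack: [2, 3, 10]
BINARY_OP - → 3 - 10 = -7. Stack: [2, -7]
BINARY_OP - → 2 - -7 = 9. Stack: [9]
STORE_FAST m → m=9. Stack: []
LOAD_FAST_LOAD_FAST s,s → push 30,30. Stack: [30, 30]
BINARY_OP % → 30 % 30 = 0. Stack: [0]
LOAD_CONST → push 4. Stack: [0, 4]
BINARY_OP - → 0 - 4 = -4. Stack: [-4]
STORE_FAST r → r=-4. Stack: []
LOAD_FAST_LOAD_FAST r,u → push -4,18. Stack: [-4, 18]
BINARY_OP // → -4 // 18 = -1. Stack: [-1]
RETURN_VALUE → return -1.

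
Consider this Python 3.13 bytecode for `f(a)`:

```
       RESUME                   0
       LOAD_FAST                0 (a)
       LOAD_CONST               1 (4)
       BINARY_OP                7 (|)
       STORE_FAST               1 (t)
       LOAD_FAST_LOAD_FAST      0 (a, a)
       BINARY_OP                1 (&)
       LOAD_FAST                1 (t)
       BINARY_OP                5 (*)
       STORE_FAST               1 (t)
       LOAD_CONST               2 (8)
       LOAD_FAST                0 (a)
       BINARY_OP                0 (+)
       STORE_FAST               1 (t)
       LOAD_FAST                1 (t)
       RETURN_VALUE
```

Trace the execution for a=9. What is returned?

17

LOAD_FAST a → push 9. Stack: [9]
LOAD_CONST → push 4. Stack: [9, 4]
BINARY_OP | → 9 | 4 = 13. Stack: [13]
STORE_FAST t → t=13. Stack: []
LOAD_FAST_LOAD_FAST a,a → push 9,9. Stack: [9, 9]
BINARY_OP & → 9 & 9 = 9. Stack: [9]
LOAD_FAST t → push 13. Stack: [9, 13]
BINARY_OP * → 9 * 13 = 117. Stack: [117]
STORE_FAST t → t=117. Stack: []
LOAD_CONST → push 8. Stack: [8]
LOAD_FAST a → push 9. Stack: [8, 9]
BINARY_OP + → 8 + 9 = 17. Stack: [17]
STORE_FAST t → t=17. Stack: []
LOAD_FAST t → push 17. Stack: [17]
RETURN_VALUE → return 17.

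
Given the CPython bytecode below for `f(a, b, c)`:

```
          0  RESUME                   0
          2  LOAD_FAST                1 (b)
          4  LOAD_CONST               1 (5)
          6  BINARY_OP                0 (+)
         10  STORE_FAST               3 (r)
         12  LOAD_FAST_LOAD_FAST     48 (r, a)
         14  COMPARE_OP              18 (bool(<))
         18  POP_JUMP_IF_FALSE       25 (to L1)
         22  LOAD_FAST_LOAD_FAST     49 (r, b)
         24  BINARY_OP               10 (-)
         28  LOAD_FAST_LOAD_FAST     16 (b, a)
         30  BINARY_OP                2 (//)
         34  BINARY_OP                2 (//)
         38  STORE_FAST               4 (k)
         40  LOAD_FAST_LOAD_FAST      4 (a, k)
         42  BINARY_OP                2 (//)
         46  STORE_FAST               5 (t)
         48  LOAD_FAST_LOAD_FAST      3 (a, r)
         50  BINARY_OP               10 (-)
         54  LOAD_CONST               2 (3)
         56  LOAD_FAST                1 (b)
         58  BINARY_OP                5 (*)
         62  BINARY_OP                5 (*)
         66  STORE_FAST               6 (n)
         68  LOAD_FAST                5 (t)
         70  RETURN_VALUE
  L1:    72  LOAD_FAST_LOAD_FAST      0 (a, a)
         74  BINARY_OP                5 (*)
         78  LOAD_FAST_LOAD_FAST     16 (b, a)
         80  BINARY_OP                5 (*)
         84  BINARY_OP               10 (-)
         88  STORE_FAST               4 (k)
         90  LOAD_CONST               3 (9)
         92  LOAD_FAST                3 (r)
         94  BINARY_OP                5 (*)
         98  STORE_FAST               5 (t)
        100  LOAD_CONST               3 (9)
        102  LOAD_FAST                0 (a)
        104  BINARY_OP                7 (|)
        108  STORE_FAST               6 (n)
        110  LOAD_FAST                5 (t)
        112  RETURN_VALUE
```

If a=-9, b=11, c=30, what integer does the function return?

144

LOAD_FAST b → push 11. Stack: [11]
LOAD_CONST → push 5. Stack: [11, 5]
BINARY_OP + → 11 + 5 = 16. Stack: [16]
STORE_FAST r → r=16. Stack: []
LOAD_FAST_LOAD_FAST r,a → push 16,-9. Stack: [16, -9]
COMPARE_OP bool(<) → 16 vs -9 = False. Stack: [False]
POP_JUMP_IF_FALSE → pop False; jump. Stack: []
LOAD_FAST_LOAD_FAST a,a → push -9,-9. Stack: [-9, -9]
BINARY_OP * → -9 * -9 = 81. Stack: [81]
LOAD_FAST_LOAD_FAST b,a → push 11,-9. Stack: [81, 11, -9]
BINARY_OP * → 11 * -9 = -99. Stack: [81, -99]
BINARY_OP - → 81 - -99 = 180. Stack: [180]
STORE_FAST k → k=180. Stack: []
LOAD_CONST → push 9. Stack: [9]
LOAD_FAST r → push 16. Stack: [9, 16]
BINARY_OP * → 9 * 16 = 144. Stack: [144]
STORE_FAST t → t=144. Stack: []
LOAD_CONST → push 9. Stack: [9]
LOAD_FAST a → push -9. Stack: [9, -9]
BINARY_OP | → 9 | -9 = -1. Stack: [-1]
STORE_FAST n → n=-1. Stack: []
LOAD_FAST t → push 144. Stack: [144]
RETURN_VALUE → return 144.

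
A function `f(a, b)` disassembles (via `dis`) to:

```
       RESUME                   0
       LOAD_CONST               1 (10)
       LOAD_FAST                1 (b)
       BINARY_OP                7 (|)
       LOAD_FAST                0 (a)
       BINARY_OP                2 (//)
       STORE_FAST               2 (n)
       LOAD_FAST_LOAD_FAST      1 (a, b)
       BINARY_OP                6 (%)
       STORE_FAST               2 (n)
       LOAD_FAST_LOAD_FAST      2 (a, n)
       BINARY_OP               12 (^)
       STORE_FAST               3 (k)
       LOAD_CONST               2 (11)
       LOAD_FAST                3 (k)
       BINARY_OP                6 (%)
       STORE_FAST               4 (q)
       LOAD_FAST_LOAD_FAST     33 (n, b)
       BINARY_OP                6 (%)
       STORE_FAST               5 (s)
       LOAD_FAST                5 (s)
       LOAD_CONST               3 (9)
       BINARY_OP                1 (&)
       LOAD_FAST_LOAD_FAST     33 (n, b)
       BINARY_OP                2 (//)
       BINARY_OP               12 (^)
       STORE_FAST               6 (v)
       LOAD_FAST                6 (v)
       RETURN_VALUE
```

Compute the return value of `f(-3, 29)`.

8

LOAD_CONST → push 10. Stack: [10]
LOAD_FAST b → push 29. Stack: [10, 29]
BINARY_OP | → 10 | 29 = 31. Stack: [31]
LOAD_FAST a → push -3. Stack: [31, -3]
BINARY_OP // → 31 // -3 = -11. Stack: [-11]
STORE_FAST n → n=-11. Stack: []
LOAD_FAST_LOAD_FAST a,b → push -3,29. Stack: [-3, 29]
BINARY_OP % → -3 % 29 = 26. Stack: [26]
STORE_FAST n → n=26. Stack: []
LOAD_FAST_LOAD_FAST a,n → push -3,26. Stack: [-3, 26]
BINARY_OP ^ → -3 ^ 26 = -25. Stack: [-25]
STORE_FAST k → k=-25. Stack: []
LOAD_CONST → push 11. Stack: [11]
LOAD_FAST k → push -25. Stack: [11, -25]
BINARY_OP % → 11 % -25 = -14. Stack: [-14]
STORE_FAST q → q=-14. Stack: []
LOAD_FAST_LOAD_FAST n,b → push 26,29. Stack: [26, 29]
BINARY_OP % → 26 % 29 = 26. Stack: [26]
STORE_FAST s → s=26. Stack: []
LOAD_FAST s → push 26. Stack: [26]
LOAD_CONST → push 9. Stack: [26, 9]
BINARY_OP & → 26 & 9 = 8. Stack: [8]
LOAD_FAST_LOAD_FAST n,b → push 26,29. Stack: [8, 26, 29]
BINARY_OP // → 26 // 29 = 0. Stack: [8, 0]
BINARY_OP ^ → 8 ^ 0 = 8. Stack: [8]
STORE_FAST v → v=8. Stack: []
LOAD_FAST v → push 8. Stack: [8]
RETURN_VALUE → return 8.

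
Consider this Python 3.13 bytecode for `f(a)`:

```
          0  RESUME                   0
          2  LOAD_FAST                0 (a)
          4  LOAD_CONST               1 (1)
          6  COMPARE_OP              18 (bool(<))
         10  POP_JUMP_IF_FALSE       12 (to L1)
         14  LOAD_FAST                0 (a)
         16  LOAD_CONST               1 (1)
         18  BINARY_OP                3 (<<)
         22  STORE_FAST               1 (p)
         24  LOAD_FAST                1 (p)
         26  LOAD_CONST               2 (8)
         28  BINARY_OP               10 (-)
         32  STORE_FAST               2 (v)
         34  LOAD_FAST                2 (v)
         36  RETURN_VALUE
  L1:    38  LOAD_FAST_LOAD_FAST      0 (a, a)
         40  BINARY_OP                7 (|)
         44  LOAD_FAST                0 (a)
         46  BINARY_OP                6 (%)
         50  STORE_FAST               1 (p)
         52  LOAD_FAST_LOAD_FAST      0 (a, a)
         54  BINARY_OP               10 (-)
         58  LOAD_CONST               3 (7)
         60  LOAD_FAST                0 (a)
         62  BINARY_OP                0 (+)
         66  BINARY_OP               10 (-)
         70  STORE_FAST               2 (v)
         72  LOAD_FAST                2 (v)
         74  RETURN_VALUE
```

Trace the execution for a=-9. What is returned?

LOAD_FAST a → push -9. Stack: [-9]
LOAD_CONST → push 1. Stack: [-9, 1]
COMPARE_OP bool(<) → -9 vs 1 = True. Stack: [True]
POP_JUMP_IF_FALSE → pop True; no jump. Stack: []
LOAD_FAST a → push -9. Stack: [-9]
LOAD_CONST → push 1. Stack: [-9, 1]
BINARY_OP << → -9 << 1 = -18. Stack: [-18]
STORE_FAST p → p=-18. Stack: []
LOAD_FAST p → push -18. Stack: [-18]
LOAD_CONST → push 8. Stack: [-18, 8]
BINARY_OP - → -18 - 8 = -26. Stack: [-26]
STORE_FAST v → v=-26. Stack: []
LOAD_FAST v → push -26. Stack: [-26]
RETURN_VALUE → return -26.

-26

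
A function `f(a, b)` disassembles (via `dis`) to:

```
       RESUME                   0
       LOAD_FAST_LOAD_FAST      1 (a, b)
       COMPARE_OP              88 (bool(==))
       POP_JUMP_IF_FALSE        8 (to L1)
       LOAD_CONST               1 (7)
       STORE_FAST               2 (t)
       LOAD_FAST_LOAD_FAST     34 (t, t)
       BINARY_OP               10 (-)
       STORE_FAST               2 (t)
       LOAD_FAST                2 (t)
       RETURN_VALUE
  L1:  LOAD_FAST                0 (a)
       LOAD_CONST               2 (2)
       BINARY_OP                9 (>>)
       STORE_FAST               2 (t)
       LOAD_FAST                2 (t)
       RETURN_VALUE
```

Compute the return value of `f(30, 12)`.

LOAD_FAST_LOAD_FAST a,b → push 30,12. Stack: [30, 12]
COMPARE_OP bool(==) → 30 vs 12 = False. Stack: [False]
POP_JUMP_IF_FALSE → pop False; jump. Stack: []
LOAD_FAST a → push 30. Stack: [30]
LOAD_CONST → push 2. Stack: [30, 2]
BINARY_OP >> → 30 >> 2 = 7. Stack: [7]
STORE_FAST t → t=7. Stack: []
LOAD_FAST t → push 7. Stack: [7]
RETURN_VALUE → return 7.

7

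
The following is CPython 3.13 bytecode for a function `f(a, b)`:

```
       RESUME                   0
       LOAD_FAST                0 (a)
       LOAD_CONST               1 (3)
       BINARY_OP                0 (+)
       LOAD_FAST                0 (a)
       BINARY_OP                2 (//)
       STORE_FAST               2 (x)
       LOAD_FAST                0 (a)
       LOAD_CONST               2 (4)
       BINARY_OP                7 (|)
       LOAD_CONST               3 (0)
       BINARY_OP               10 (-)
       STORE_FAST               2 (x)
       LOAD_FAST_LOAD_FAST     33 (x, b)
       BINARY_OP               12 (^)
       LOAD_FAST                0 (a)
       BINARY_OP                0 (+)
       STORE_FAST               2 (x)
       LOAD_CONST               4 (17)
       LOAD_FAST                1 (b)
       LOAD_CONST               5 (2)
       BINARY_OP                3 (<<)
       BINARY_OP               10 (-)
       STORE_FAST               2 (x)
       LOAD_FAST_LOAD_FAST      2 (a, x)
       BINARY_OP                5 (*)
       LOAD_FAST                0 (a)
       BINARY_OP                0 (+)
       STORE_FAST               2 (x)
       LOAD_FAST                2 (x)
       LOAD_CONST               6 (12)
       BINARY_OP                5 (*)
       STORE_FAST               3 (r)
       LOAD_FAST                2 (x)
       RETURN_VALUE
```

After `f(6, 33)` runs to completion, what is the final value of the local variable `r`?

-8208

LOAD_FAST a → push 6. Stack: [6]
LOAD_CONST → push 3. Stack: [6, 3]
BINARY_OP + → 6 + 3 = 9. Stack: [9]
LOAD_FAST a → push 6. Stack: [9, 6]
BINARY_OP // → 9 // 6 = 1. Stack: [1]
STORE_FAST x → x=1. Stack: []
LOAD_FAST a → push 6. Stack: [6]
LOAD_CONST → push 4. Stack: [6, 4]
BINARY_OP | → 6 | 4 = 6. Stack: [6]
LOAD_CONST → push 0. Stack: [6, 0]
BINARY_OP - → 6 - 0 = 6. Stack: [6]
STORE_FAST x → x=6. Stack: []
LOAD_FAST_LOAD_FAST x,b → push 6,33. Stack: [6, 33]
BINARY_OP ^ → 6 ^ 33 = 39. Stack: [39]
LOAD_FAST a → push 6. Stack: [39, 6]
BINARY_OP + → 39 + 6 = 45. Stack: [45]
STORE_FAST x → x=45. Stack: []
LOAD_CONST → push 17. Stack: [17]
LOAD_FAST b → push 33. Stack: [17, 33]
LOAD_CONST → push 2. Stack: [17, 33, 2]
BINARY_OP << → 33 << 2 = 132. Stack: [17, 132]
BINARY_OP - → 17 - 132 = -115. Stack: [-115]
STORE_FAST x → x=-115. Stack: []
LOAD_FAST_LOAD_FAST a,x → push 6,-115. Stack: [6, -115]
BINARY_OP * → 6 * -115 = -690. Stack: [-690]
LOAD_FAST a → push 6. Stack: [-690, 6]
BINARY_OP + → -690 + 6 = -684. Stack: [-684]
STORE_FAST x → x=-684. Stack: []
LOAD_FAST x → push -684. Stack: [-684]
LOAD_CONST → push 12. Stack: [-684, 12]
BINARY_OP * → -684 * 12 = -8208. Stack: [-8208]
STORE_FAST r → r=-8208. Stack: []
LOAD_FAST x → push -684. Stack: [-684]
RETURN_VALUE → return -684.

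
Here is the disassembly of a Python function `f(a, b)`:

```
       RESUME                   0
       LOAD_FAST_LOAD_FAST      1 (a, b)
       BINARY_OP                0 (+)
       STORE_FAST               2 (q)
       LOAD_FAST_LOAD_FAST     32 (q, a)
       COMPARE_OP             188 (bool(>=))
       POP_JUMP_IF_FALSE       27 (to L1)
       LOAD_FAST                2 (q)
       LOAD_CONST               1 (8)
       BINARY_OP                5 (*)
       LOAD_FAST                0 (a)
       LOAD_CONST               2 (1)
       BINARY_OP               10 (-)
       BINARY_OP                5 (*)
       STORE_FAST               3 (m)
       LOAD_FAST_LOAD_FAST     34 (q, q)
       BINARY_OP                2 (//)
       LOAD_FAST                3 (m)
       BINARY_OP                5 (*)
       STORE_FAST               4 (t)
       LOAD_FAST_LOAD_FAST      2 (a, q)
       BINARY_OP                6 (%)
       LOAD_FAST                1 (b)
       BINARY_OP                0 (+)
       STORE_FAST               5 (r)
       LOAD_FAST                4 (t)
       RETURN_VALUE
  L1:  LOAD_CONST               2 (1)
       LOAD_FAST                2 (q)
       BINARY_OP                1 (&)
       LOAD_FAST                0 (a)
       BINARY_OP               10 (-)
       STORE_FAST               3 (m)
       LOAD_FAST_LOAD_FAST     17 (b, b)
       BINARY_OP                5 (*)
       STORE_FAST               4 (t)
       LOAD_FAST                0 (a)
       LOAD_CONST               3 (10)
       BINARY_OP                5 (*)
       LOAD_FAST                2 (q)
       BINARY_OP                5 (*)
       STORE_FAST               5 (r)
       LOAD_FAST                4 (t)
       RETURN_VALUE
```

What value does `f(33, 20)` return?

LOAD_FAST_LOAD_FAST a,b → push 33,20. Stack: [33, 20]
BINARY_OP + → 33 + 20 = 53. Stack: [53]
STORE_FAST q → q=53. Stack: []
LOAD_FAST_LOAD_FAST q,a → push 53,33. Stack: [53, 33]
COMPARE_OP bool(>=) → 53 vs 33 = True. Stack: [True]
POP_JUMP_IF_FALSE → pop True; no jump. Stack: []
LOAD_FAST q → push 53. Stack: [53]
LOAD_CONST → push 8. Stack: [53, 8]
BINARY_OP * → 53 * 8 = 424. Stack: [424]
LOAD_FAST a → push 33. Stack: [424, 33]
LOAD_CONST → push 1. Stack: [424, 33, 1]
BINARY_OP - → 33 - 1 = 32. Stack: [424, 32]
BINARY_OP * → 424 * 32 = 13568. Stack: [13568]
STORE_FAST m → m=13568. Stack: []
LOAD_FAST_LOAD_FAST q,q → push 53,53. Stack: [53, 53]
BINARY_OP // → 53 // 53 = 1. Stack: [1]
LOAD_FAST m → push 13568. Stack: [1, 13568]
BINARY_OP * → 1 * 13568 = 13568. Stack: [13568]
STORE_FAST t → t=13568. Stack: []
LOAD_FAST_LOAD_FAST a,q → push 33,53. Stack: [33, 53]
BINARY_OP % → 33 % 53 = 33. Stack: [33]
LOAD_FAST b → push 20. Stack: [33, 20]
BINARY_OP + → 33 + 20 = 53. Stack: [53]
STORE_FAST r → r=53. Stack: []
LOAD_FAST t → push 13568. Stack: [13568]
RETURN_VALUE → return 13568.

13568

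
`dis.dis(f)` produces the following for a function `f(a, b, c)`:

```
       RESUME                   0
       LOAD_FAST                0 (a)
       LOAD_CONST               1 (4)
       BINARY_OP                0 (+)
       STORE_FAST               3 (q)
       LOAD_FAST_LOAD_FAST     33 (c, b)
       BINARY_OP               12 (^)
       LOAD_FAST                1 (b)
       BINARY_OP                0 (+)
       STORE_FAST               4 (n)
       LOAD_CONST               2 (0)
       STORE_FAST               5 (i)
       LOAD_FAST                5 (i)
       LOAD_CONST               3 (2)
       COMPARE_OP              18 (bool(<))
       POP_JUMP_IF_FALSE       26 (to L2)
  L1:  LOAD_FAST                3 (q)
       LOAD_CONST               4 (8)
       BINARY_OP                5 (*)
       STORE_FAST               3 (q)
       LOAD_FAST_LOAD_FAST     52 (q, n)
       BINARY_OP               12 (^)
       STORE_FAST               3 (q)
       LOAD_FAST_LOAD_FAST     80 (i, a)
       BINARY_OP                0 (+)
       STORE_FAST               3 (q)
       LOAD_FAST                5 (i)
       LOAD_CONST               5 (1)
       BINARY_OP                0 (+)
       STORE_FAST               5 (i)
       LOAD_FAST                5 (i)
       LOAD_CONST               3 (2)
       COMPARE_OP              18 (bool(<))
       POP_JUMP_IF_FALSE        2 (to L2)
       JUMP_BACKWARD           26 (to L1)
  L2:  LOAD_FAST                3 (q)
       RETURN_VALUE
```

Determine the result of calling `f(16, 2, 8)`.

17

LOAD_FAST a → push 16. Stack: [16]
LOAD_CONST → push 4. Stack: [16, 4]
BINARY_OP + → 16 + 4 = 20. Stack: [20]
STORE_FAST q → q=20. Stack: []
LOAD_FAST_LOAD_FAST c,b → push 8,2. Stack: [8, 2]
BINARY_OP ^ → 8 ^ 2 = 10. Stack: [10]
LOAD_FAST b → push 2. Stack: [10, 2]
BINARY_OP + → 10 + 2 = 12. Stack: [12]
STORE_FAST n → n=12. Stack: []
LOAD_CONST → push 0. Stack: [0]
STORE_FAST i → i=0. Stack: []
LOAD_FAST i → push 0. Stack: [0]
LOAD_CONST → push 2. Stack: [0, 2]
COMPARE_OP bool(<) → 0 vs 2 = True. Stack: [True]
POP_JUMP_IF_FALSE → pop True; no jump. Stack: []
LOAD_FAST q → push 20. Stack: [20]
LOAD_CONST → push 8. Stack: [20, 8]
BINARY_OP * → 20 * 8 = 160. Stack: [160]
STORE_FAST q → q=160. Stack: []
LOAD_FAST_LOAD_FAST q,n → push 160,12. Stack: [160, 12]
BINARY_OP ^ → 160 ^ 12 = 172. Stack: [172]
STORE_FAST q → q=172. Stack: []
LOAD_FAST_LOAD_FAST i,a → push 0,16. Stack: [0, 16]
BINARY_OP + → 0 + 16 = 16. Stack: [16]
STORE_FAST q → q=16. Stack: []
LOAD_FAST i → push 0. Stack: [0]
LOAD_CONST → push 1. Stack: [0, 1]
BINARY_OP + → 0 + 1 = 1. Stack: [1]
STORE_FAST i → i=1. Stack: []
LOAD_FAST i → push 1. Stack: [1]
LOAD_CONST → push 2. Stack: [1, 2]
COMPARE_OP bool(<) → 1 vs 2 = True. Stack: [True]
POP_JUMP_IF_FALSE → pop True; no jump. Stack: []
LOAD_FAST q → push 16. Stack: [16]
LOAD_CONST → push 8. Stack: [16, 8]
BINARY_OP * → 16 * 8 = 128. Stack: [128]
STORE_FAST q → q=128. Stack: []
LOAD_FAST_LOAD_FAST q,n → push 128,12. Stack: [128, 12]
BINARY_OP ^ → 128 ^ 12 = 140. Stack: [140]
STORE_FAST q → q=140. Stack: []
LOAD_FAST_LOAD_FAST i,a → push 1,16. Stack: [1, 16]
BINARY_OP + → 1 + 16 = 17. Stack: [17]
STORE_FAST q → q=17. Stack: []
LOAD_FAST i → push 1. Stack: [1]
LOAD_CONST → push 1. Stack: [1, 1]
BINARY_OP + → 1 + 1 = 2. Stack: [2]
STORE_FAST i → i=2. Stack: []
LOAD_FAST i → push 2. Stack: [2]
LOAD_CONST → push 2. Stack: [2, 2]
COMPARE_OP bool(<) → 2 vs 2 = False. Stack: [False]
POP_JUMP_IF_FALSE → pop False; jump. Stack: []
LOAD_FAST q → push 17. Stack: [17]
RETURN_VALUE → return 17.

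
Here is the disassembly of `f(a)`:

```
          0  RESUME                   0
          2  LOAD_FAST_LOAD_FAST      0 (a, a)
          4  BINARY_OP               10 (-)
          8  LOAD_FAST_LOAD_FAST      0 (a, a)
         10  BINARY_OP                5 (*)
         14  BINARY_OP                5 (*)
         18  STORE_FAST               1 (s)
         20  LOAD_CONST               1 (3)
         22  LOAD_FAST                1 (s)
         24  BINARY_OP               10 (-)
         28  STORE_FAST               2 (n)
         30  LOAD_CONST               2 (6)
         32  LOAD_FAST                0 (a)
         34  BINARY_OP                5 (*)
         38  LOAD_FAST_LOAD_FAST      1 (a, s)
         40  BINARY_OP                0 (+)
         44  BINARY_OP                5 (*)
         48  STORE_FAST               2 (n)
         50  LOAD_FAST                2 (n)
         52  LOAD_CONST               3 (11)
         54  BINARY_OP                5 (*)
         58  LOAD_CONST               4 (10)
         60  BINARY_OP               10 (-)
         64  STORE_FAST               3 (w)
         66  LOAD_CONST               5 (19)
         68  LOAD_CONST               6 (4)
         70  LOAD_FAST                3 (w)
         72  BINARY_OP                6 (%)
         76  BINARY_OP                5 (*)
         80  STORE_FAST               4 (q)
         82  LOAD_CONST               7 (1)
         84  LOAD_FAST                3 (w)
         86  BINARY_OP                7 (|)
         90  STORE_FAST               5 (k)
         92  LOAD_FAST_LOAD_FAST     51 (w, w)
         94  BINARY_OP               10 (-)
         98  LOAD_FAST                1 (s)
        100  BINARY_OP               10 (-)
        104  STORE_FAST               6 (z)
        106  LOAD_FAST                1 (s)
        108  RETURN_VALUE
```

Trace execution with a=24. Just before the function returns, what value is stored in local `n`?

3456

LOAD_FAST_LOAD_FAST a,a → push 24,24. Stack: [24, 24]
BINARY_OP - → 24 - 24 = 0. Stack: [0]
LOAD_FAST_LOAD_FAST a,a → push 24,24. Stack: [0, 24, 24]
BINARY_OP * → 24 * 24 = 576. Stack: [0, 576]
BINARY_OP * → 0 * 576 = 0. Stack: [0]
STORE_FAST s → s=0. Stack: []
LOAD_CONST → push 3. Stack: [3]
LOAD_FAST s → push 0. Stack: [3, 0]
BINARY_OP - → 3 - 0 = 3. Stack: [3]
STORE_FAST n → n=3. Stack: []
LOAD_CONST → push 6. Stack: [6]
LOAD_FAST a → push 24. Stack: [6, 24]
BINARY_OP * → 6 * 24 = 144. Stack: [144]
LOAD_FAST_LOAD_FAST a,s → push 24,0. Stack: [144, 24, 0]
BINARY_OP + → 24 + 0 = 24. Stack: [144, 24]
BINARY_OP * → 144 * 24 = 3456. Stack: [3456]
STORE_FAST n → n=3456. Stack: []
LOAD_FAST n → push 3456. Stack: [3456]
LOAD_CONST → push 11. Stack: [3456, 11]
BINARY_OP * → 3456 * 11 = 38016. Stack: [38016]
LOAD_CONST → push 10. Stack: [38016, 10]
BINARY_OP - → 38016 - 10 = 38006. Stack: [38006]
STORE_FAST w → w=38006. Stack: []
LOAD_CONST → push 19. Stack: [19]
LOAD_CONST → push 4. Stack: [19, 4]
LOAD_FAST w → push 38006. Stack: [19, 4, 38006]
BINARY_OP % → 4 % 38006 = 4. Stack: [19, 4]
BINARY_OP * → 19 * 4 = 76. Stack: [76]
STORE_FAST q → q=76. Stack: []
LOAD_CONST → push 1. Stack: [1]
LOAD_FAST w → push 38006. Stack: [1, 38006]
BINARY_OP | → 1 | 38006 = 38007. Stack: [38007]
STORE_FAST k → k=38007. Stack: []
LOAD_FAST_LOAD_FAST w,w → push 38006,38006. Stack: [38006, 38006]
BINARY_OP - → 38006 - 38006 = 0. Stack: [0]
LOAD_FAST s → push 0. Stack: [0, 0]
BINARY_OP - → 0 - 0 = 0. Stack: [0]
STORE_FAST z → z=0. Stack: []
LOAD_FAST s → push 0. Stack: [0]
RETURN_VALUE → return 0.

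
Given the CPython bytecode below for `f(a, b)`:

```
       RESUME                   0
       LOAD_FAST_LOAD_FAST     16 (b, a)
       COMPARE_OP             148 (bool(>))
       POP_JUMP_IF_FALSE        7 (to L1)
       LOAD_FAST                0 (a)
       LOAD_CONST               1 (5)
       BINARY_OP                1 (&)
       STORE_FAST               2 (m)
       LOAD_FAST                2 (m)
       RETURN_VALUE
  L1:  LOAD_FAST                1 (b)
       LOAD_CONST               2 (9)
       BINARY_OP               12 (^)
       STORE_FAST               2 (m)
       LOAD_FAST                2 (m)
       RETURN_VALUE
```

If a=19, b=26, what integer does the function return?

LOAD_FAST_LOAD_FAST b,a → push 26,19. Stack: [26, 19]
COMPARE_OP bool(>) → 26 vs 19 = True. Stack: [True]
POP_JUMP_IF_FALSE → pop True; no jump. Stack: []
LOAD_FAST a → push 19. Stack: [19]
LOAD_CONST → push 5. Stack: [19, 5]
BINARY_OP & → 19 & 5 = 1. Stack: [1]
STORE_FAST m → m=1. Stack: []
LOAD_FAST m → push 1. Stack: [1]
RETURN_VALUE → return 1.

1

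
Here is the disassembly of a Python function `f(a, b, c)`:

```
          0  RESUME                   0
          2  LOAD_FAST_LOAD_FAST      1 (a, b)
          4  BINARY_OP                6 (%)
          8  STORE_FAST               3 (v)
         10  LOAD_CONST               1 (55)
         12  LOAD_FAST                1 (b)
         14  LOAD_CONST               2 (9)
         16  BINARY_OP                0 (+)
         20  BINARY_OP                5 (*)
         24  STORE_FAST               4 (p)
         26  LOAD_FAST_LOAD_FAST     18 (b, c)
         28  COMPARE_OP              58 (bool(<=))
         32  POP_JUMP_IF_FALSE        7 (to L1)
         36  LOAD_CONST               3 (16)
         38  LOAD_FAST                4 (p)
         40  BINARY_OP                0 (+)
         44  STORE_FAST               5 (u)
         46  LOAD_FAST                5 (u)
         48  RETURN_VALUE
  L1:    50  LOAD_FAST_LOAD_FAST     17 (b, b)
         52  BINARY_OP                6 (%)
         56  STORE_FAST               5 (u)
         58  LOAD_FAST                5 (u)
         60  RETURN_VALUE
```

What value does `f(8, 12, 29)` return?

LOAD_FAST_LOAD_FAST a,b → push 8,12. Stack: [8, 12]
BINARY_OP % → 8 % 12 = 8. Stack: [8]
STORE_FAST v → v=8. Stack: []
LOAD_CONST → push 55. Stack: [55]
LOAD_FAST b → push 12. Stack: [55, 12]
LOAD_CONST → push 9. Stack: [55, 12, 9]
BINARY_OP + → 12 + 9 = 21. Stack: [55, 21]
BINARY_OP * → 55 * 21 = 1155. Stack: [1155]
STORE_FAST p → p=1155. Stack: []
LOAD_FAST_LOAD_FAST b,c → push 12,29. Stack: [12, 29]
COMPARE_OP bool(<=) → 12 vs 29 = True. Stack: [True]
POP_JUMP_IF_FALSE → pop True; no jump. Stack: []
LOAD_CONST → push 16. Stack: [16]
LOAD_FAST p → push 1155. Stack: [16, 1155]
BINARY_OP + → 16 + 1155 = 1171. Stack: [1171]
STORE_FAST u → u=1171. Stack: []
LOAD_FAST u → push 1171. Stack: [1171]
RETURN_VALUE → return 1171.

1171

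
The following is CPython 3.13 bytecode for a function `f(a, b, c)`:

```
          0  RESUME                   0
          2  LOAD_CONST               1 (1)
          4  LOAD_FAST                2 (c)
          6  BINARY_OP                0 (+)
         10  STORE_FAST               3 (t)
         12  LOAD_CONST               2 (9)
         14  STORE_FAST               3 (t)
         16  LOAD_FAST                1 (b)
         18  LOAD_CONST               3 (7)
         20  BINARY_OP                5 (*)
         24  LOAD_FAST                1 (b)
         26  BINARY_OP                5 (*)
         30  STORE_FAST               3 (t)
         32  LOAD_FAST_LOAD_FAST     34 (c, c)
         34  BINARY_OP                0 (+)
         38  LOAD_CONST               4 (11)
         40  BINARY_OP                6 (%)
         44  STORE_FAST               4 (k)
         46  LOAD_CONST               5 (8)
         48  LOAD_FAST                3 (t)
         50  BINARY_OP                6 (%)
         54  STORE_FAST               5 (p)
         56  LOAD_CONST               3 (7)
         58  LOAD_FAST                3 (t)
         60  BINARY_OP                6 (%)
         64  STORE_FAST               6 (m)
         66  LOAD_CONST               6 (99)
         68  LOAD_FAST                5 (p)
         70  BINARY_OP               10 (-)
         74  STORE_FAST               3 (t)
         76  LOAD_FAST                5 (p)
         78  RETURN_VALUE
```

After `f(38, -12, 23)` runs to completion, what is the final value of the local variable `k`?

2

LOAD_CONST → push 1. Stack: [1]
LOAD_FAST c → push 23. Stack: [1, 23]
BINARY_OP + → 1 + 23 = 24. Stack: [24]
STORE_FAST t → t=24. Stack: []
LOAD_CONST → push 9. Stack: [9]
STORE_FAST t → t=9. Stack: []
LOAD_FAST b → push -12. Stack: [-12]
LOAD_CONST → push 7. Stack: [-12, 7]
BINARY_OP * → -12 * 7 = -84. Stack: [-84]
LOAD_FAST b → push -12. Stack: [-84, -12]
BINARY_OP * → -84 * -12 = 1008. Stack: [1008]
STORE_FAST t → t=1008. Stack: []
LOAD_FAST_LOAD_FAST c,c → push 23,23. Stack: [23, 23]
BINARY_OP + → 23 + 23 = 46. Stack: [46]
LOAD_CONST → push 11. Stack: [46, 11]
BINARY_OP % → 46 % 11 = 2. Stack: [2]
STORE_FAST k → k=2. Stack: []
LOAD_CONST → push 8. Stack: [8]
LOAD_FAST t → push 1008. Stack: [8, 1008]
BINARY_OP % → 8 % 1008 = 8. Stack: [8]
STORE_FAST p → p=8. Stack: []
LOAD_CONST → push 7. Stack: [7]
LOAD_FAST t → push 1008. Stack: [7, 1008]
BINARY_OP % → 7 % 1008 = 7. Stack: [7]
STORE_FAST m → m=7. Stack: []
LOAD_CONST → push 99. Stack: [99]
LOAD_FAST p → push 8. Stack: [99, 8]
BINARY_OP - → 99 - 8 = 91. Stack: [91]
STORE_FAST t → t=91. Stack: []
LOAD_FAST p → push 8. Stack: [8]
RETURN_VALUE → return 8.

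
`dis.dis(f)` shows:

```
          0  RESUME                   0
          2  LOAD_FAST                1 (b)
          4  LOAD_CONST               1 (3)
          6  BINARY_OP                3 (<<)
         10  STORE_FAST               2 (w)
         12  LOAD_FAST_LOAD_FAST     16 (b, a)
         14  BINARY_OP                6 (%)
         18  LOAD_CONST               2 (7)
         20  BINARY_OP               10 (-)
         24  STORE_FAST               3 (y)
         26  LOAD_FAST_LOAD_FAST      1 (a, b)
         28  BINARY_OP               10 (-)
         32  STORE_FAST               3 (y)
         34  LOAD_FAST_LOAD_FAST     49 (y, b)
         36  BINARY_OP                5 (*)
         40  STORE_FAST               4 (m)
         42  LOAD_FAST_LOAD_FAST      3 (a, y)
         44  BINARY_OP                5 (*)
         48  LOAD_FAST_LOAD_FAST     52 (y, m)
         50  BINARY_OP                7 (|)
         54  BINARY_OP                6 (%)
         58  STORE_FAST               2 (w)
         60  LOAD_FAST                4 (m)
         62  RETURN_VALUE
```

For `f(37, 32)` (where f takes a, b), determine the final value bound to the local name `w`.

20

LOAD_FAST b → push 32. Stack: [32]
LOAD_CONST → push 3. Stack: [32, 3]
BINARY_OP << → 32 << 3 = 256. Stack: [256]
STORE_FAST w → w=256. Stack: []
LOAD_FAST_LOAD_FAST b,a → push 32,37. Stack: [32, 37]
BINARY_OP % → 32 % 37 = 32. Stack: [32]
LOAD_CONST → push 7. Stack: [32, 7]
BINARY_OP - → 32 - 7 = 25. Stack: [25]
STORE_FAST y → y=25. Stack: []
LOAD_FAST_LOAD_FAST a,b → push 37,32. Stack: [37, 32]
BINARY_OP - → 37 - 32 = 5. Stack: [5]
STORE_FAST y → y=5. Stack: []
LOAD_FAST_LOAD_FAST y,b → push 5,32. Stack: [5, 32]
BINARY_OP * → 5 * 32 = 160. Stack: [160]
STORE_FAST m → m=160. Stack: []
LOAD_FAST_LOAD_FAST a,y → push 37,5. Stack: [37, 5]
BINARY_OP * → 37 * 5 = 185. Stack: [185]
LOAD_FAST_LOAD_FAST y,m → push 5,160. Stack: [185, 5, 160]
BINARY_OP | → 5 | 160 = 165. Stack: [185, 165]
BINARY_OP % → 185 % 165 = 20. Stack: [20]
STORE_FAST w → w=20. Stack: []
LOAD_FAST m → push 160. Stack: [160]
RETURN_VALUE → return 160.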